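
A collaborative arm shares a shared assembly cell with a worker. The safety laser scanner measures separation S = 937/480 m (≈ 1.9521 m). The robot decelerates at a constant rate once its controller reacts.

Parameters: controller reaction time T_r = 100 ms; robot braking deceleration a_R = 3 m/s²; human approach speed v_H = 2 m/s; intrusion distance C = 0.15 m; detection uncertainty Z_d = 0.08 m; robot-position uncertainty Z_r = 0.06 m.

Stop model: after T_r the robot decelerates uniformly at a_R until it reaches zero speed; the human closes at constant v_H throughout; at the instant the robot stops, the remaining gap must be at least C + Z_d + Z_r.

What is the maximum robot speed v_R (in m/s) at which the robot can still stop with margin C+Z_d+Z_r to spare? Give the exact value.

quadratic (1/6)·v² + (23/30)·v + (-3509/2400) = 0
  disc = (23/30)² − 4·(1/6)·(-3509/2400) = 25/16 ; √disc = 5/4
  v_R = (−(23/30) + 5/4) / (2·(1/6)) = 29/20 m/s
check:
braking lasts T_s = (29/20)/3 = 0.4833 s
robot in T_r: 1.4500·0.1000 = 0.1450 m
robot covers 1.4500·0.4833 − ½·3.0000·0.4833² = 0.3504 m while stopping
person approaches 2.0000·(0.1000+0.4833) = 1.1667 m
C+Z_d+Z_r = 0.1500+0.0800+0.0600 = 0.2900 m
sum ≈ 0.1450+0.3504+1.1667+0.2900 ≈ 1.9521 m = S ✓

v_R_max = 29/20 m/s = 1.4500 m/s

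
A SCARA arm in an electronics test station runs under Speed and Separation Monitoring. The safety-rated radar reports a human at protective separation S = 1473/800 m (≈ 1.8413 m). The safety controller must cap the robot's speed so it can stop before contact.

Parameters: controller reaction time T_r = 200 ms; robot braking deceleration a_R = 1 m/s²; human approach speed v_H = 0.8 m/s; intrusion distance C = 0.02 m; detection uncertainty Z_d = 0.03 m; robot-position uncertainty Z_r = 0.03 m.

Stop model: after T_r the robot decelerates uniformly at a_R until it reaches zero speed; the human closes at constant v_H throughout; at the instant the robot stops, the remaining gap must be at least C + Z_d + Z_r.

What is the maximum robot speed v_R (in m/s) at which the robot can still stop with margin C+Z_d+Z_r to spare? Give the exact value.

at the boundary: (1/2)·v² + (1)·v + (-1281/800) = 0
  disc = (1)² − 4·(1/2)·(-1281/800) = 1681/400 ; √disc = 41/20
  v_R = (−(1) + 41/20) / (2·(1/2)) = 21/20 m/s
check:
braking lasts T_s = (21/20)/1 = 1.0500 s
robot in T_r: 1.0500·0.2000 = 0.2100 m
robot covers 1.0500·1.0500 − ½·1.0000·1.0500² = 0.5513 m while stopping
human closes 0.8000·1.2500 = 1.0000 m
C+Z_d+Z_r = 0.0200+0.0300+0.0300 = 0.0800 m
sum ≈ 0.2100+0.5513+1.0000+0.0800 ≈ 1.8413 m = S ✓

v_R_max = 21/20 m/s = 1.0500 m/s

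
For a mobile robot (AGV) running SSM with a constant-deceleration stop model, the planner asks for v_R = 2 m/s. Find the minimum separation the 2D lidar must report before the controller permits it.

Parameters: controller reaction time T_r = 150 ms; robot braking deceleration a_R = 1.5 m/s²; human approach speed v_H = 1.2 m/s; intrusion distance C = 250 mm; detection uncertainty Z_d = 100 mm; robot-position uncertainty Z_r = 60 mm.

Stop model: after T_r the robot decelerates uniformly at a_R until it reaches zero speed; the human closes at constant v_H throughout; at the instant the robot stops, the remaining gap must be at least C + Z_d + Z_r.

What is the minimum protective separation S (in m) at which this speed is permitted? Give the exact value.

stop time T_s = 2/(3/2) = 1.3333 s
robot covers v_R·T_r = 2.0000·0.1500 = 0.3000 m before braking
braking distance = 2.0000²/(2·1.5000) = 1.3333 m
human closes 1.2000·1.4833 = 1.7800 m
C+Z_d+Z_r = 0.2500+0.1000+0.0600 = 0.4100 m
S_min ≈ 0.3000+1.3333+1.7800+0.4100  ⇒  S_min = 1147/300 m

S_min = 1147/300 m = 3.8233 m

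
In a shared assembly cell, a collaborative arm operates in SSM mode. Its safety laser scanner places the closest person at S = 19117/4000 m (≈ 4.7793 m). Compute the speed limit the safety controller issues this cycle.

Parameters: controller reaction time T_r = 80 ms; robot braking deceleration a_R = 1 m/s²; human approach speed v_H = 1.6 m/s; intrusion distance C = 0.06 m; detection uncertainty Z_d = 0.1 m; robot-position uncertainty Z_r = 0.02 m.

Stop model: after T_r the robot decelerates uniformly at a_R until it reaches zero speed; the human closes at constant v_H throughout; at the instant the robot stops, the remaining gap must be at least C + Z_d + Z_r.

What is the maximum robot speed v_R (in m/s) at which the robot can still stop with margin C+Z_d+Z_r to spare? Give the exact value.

at the boundary: (1/2)·v² + (42/25)·v + (-3577/800) = 0
  disc = (42/25)² − 4·(1/2)·(-3577/800) = 117649/10000 ; √disc = 343/100
  v_R = (−(42/25) + 343/100) / (2·(1/2)) = 7/4 m/s
check:
stop time T_s = (7/4)/1 = 1.7500 s
reaction-phase robot travel = 1.7500·0.0800 = 0.1400 m
robot under decel: 1.7500²/(2·1.0000) = 1.5312 m
person approaches 1.6000·(0.0800+1.7500) = 2.9280 m
C+Z_d+Z_r = 0.0600+0.1000+0.0200 = 0.1800 m
sum ≈ 0.1400+1.5312+2.9280+0.1800 ≈ 4.7793 m = S ✓

v_R_max = 7/4 m/s = 1.7500 m/s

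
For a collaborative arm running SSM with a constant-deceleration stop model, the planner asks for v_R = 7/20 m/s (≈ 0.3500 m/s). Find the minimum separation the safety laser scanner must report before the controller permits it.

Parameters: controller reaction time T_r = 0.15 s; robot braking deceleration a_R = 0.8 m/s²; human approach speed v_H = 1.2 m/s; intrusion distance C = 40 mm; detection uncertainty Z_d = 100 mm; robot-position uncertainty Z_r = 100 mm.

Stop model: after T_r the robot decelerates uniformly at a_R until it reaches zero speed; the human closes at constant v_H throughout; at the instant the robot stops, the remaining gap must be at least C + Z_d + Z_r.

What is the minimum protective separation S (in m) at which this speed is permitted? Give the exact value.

braking lasts T_s = (7/20)/(4/5) = 0.4375 s
reaction-phase robot travel = 0.3500·0.1500 = 0.0525 m
robot under decel: 0.3500²/(2·0.8000) = 0.0766 m
person approaches 1.2000·(0.1500+0.4375) = 0.7050 m
residual clearance needed = 0.0400+0.1000+0.1000 = 0.2400 m
S_min ≈ 0.0525+0.0766+0.7050+0.2400  ⇒  S_min = 3437/3200 m

S_min = 3437/3200 m = 1.0741 m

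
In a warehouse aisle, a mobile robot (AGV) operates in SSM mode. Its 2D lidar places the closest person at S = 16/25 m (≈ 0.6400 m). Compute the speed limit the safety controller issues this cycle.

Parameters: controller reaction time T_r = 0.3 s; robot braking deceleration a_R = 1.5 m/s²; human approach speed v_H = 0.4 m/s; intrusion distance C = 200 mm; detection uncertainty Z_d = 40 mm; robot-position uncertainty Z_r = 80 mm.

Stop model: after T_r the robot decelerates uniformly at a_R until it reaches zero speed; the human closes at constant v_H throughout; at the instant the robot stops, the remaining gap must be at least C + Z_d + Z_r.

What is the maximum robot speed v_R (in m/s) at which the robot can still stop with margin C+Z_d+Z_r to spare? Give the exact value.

collect terms ⇒ (1/3)·v_R² + (17/30)·v_R + (-1/5) = 0
  disc = (17/30)² − 4·(1/3)·(-1/5) = 529/900 ; √disc = 23/30
  v_R = (−(17/30) + 23/30) / (2·(1/3)) = 3/10 m/s
check:
braking lasts T_s = (3/10)/(3/2) = 0.2000 s
reaction-phase robot travel = 0.3000·0.3000 = 0.0900 m
braking distance = 0.3000²/(2·1.5000) = 0.0300 m
human over T_r+T_s: 0.4000·(0.3000+0.2000) = 0.2000 m
residual clearance needed = 0.2000+0.0400+0.0800 = 0.3200 m
sum ≈ 0.0900+0.0300+0.2000+0.3200 ≈ 0.6400 m = S ✓

v_R_max = 3/10 m/s = 0.3000 m/s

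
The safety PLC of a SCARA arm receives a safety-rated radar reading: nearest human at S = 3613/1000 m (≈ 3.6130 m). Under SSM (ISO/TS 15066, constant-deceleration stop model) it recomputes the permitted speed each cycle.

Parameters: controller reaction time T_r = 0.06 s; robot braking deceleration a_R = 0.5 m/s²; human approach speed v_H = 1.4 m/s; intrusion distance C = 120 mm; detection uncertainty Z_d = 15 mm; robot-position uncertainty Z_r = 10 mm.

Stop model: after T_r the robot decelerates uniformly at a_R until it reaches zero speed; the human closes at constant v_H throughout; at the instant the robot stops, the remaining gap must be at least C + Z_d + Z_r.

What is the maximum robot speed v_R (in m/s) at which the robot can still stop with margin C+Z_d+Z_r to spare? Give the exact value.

collect terms ⇒ (1)·v_R² + (143/50)·v_R + (-423/125) = 0
  disc = (143/50)² − 4·(1)·(-423/125) = 54289/2500 ; √disc = 233/50
  v_R = (−(143/50) + 233/50) / (2·(1)) = 9/10 m/s
check:
stop time T_s = (9/10)/(1/2) = 1.8000 s
robot covers v_R·T_r = 0.9000·0.0600 = 0.0540 m before braking
robot covers 0.9000·1.8000 − ½·0.5000·1.8000² = 0.8100 m while stopping
human over T_r+T_s: 1.4000·(0.0600+1.8000) = 2.6040 m
residual clearance needed = 0.1200+0.0150+0.0100 = 0.1450 m
sum ≈ 0.0540+0.8100+2.6040+0.1450 ≈ 3.6130 m = S ✓

v_R_max = 9/10 m/s = 0.9000 m/s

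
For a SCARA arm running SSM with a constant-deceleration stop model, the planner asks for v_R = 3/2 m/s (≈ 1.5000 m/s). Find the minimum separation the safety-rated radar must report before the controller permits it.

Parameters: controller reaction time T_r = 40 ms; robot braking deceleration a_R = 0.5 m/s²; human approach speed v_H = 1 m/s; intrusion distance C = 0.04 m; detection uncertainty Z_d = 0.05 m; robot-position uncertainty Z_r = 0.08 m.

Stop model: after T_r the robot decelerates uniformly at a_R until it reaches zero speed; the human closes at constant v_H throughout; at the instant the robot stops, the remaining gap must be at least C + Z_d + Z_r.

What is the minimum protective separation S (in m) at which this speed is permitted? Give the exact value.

braking lasts T_s = (3/2)/(1/2) = 3.0000 s
robot in T_r: 1.5000·0.0400 = 0.0600 m
braking distance = 1.5000²/(2·0.5000) = 2.2500 m
person approaches 1.0000·(0.0400+3.0000) = 3.0400 m
C+Z_d+Z_r = 0.0400+0.0500+0.0800 = 0.1700 m
S_min ≈ 0.0600+2.2500+3.0400+0.1700  ⇒  S_min = 138/25 m

S_min = 138/25 m = 5.5200 m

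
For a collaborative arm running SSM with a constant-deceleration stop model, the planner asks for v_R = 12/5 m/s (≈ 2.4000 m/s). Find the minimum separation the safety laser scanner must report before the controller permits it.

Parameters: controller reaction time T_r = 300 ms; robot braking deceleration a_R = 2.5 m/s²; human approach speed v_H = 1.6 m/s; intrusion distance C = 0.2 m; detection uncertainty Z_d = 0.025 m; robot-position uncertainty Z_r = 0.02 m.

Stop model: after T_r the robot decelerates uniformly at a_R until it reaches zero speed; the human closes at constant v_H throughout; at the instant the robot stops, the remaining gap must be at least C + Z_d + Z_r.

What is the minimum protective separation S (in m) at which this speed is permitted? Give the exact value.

braking lasts T_s = (12/5)/(5/2) = 0.9600 s
reaction-phase robot travel = 2.4000·0.3000 = 0.7200 m
robot covers 2.4000·0.9600 − ½·2.5000·0.9600² = 1.1520 m while stopping
human closes 1.6000·1.2600 = 2.0160 m
margins: 0.2000+0.0250+0.0200 = 0.2450 m
S_min ≈ 0.7200+1.1520+2.0160+0.2450  ⇒  S_min = 4133/1000 m

S_min = 4133/1000 m = 4.1330 m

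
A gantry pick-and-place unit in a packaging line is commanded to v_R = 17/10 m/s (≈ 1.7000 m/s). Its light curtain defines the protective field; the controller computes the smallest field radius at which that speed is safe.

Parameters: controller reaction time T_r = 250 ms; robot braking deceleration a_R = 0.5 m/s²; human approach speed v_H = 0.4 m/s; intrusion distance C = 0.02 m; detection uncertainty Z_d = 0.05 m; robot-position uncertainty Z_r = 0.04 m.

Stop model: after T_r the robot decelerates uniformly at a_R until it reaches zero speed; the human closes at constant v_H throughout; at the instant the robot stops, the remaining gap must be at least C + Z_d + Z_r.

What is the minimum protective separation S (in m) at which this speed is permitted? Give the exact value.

braking lasts T_s = (17/10)/(1/2) = 3.4000 s
robot in T_r: 1.7000·0.2500 = 0.4250 m
robot covers 1.7000·3.4000 − ½·0.5000·3.4000² = 2.8900 m while stopping
human over T_r+T_s: 0.4000·(0.2500+3.4000) = 1.4600 m
margins: 0.0200+0.0500+0.0400 = 0.1100 m
S_min ≈ 0.4250+2.8900+1.4600+0.1100  ⇒  S_min = 977/200 m

S_min = 977/200 m = 4.8850 m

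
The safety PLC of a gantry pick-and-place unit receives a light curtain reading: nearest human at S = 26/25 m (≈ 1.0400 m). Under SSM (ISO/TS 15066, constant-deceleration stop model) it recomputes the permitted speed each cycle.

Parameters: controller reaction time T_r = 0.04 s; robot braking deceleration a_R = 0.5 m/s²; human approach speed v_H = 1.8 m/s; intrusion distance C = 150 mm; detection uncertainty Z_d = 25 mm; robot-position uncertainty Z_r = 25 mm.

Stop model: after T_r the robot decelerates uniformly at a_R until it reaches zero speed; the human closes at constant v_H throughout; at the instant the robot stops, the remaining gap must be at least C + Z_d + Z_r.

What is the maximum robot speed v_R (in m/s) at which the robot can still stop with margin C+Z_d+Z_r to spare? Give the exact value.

at the boundary: (1)·v² + (91/25)·v + (-96/125) = 0
  disc = (91/25)² − 4·(1)·(-96/125) = 10201/625 ; √disc = 101/25
  v_R = (−(91/25) + 101/25) / (2·(1)) = 1/5 m/s
check:
stop time T_s = (1/5)/(1/2) = 0.4000 s
robot covers v_R·T_r = 0.2000·0.0400 = 0.0080 m before braking
robot covers 0.2000·0.4000 − ½·0.5000·0.4000² = 0.0400 m while stopping
person approaches 1.8000·(0.0400+0.4000) = 0.7920 m
residual clearance needed = 0.1500+0.0250+0.0250 = 0.2000 m
sum ≈ 0.0080+0.0400+0.7920+0.2000 ≈ 1.0400 m = S ✓

v_R_max = 1/5 m/s = 0.2000 m/s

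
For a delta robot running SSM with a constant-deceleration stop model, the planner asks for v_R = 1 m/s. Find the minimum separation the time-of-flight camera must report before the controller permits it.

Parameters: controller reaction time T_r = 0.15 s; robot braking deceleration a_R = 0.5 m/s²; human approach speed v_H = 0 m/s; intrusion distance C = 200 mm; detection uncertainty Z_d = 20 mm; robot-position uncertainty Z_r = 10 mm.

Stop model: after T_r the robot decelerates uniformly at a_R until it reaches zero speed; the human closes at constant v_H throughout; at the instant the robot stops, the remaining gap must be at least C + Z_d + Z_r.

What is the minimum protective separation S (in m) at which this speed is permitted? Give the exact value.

S_min = 69/50 m = 1.3800 m

stop time T_s = 1/(1/2) = 2.0000 s
reaction-phase robot travel = 1.0000·0.1500 = 0.1500 m
robot covers 1.0000·2.0000 − ½·0.5000·2.0000² = 1.0000 m while stopping
human closes 0.0000·2.1500 = 0.0000 m
residual clearance needed = 0.2000+0.0200+0.0100 = 0.2300 m
S_min ≈ 0.1500+1.0000+0.0000+0.2300  ⇒  S_min = 69/50 m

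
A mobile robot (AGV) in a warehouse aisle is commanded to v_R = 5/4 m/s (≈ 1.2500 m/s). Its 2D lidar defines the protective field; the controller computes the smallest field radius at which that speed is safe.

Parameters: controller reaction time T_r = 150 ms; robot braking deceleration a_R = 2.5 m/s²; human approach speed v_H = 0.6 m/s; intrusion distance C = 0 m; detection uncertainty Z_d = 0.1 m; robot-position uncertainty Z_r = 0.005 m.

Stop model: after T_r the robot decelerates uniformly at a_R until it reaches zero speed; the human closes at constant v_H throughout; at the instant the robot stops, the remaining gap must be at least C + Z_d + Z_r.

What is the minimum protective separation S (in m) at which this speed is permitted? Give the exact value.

S_min = 199/200 m = 0.9950 m

stop time T_s = (5/4)/(5/2) = 0.5000 s
robot covers v_R·T_r = 1.2500·0.1500 = 0.1875 m before braking
robot covers 1.2500·0.5000 − ½·2.5000·0.5000² = 0.3125 m while stopping
human over T_r+T_s: 0.6000·(0.1500+0.5000) = 0.3900 m
residual clearance needed = 0.0000+0.1000+0.0050 = 0.1050 m
S_min ≈ 0.1875+0.3125+0.3900+0.1050  ⇒  S_min = 199/200 m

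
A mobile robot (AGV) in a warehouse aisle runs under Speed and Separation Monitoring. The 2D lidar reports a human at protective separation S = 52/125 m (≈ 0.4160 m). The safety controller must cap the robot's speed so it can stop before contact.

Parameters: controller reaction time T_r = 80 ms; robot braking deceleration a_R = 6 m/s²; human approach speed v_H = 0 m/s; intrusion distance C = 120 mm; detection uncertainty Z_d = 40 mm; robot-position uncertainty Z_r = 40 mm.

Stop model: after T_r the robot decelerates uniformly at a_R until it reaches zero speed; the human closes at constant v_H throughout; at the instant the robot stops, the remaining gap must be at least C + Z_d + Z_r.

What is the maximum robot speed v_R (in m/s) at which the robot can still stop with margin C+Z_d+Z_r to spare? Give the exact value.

at the boundary: (1/12)·v² + (2/25)·v + (-27/125) = 0
  disc = (2/25)² − 4·(1/12)·(-27/125) = 49/625 ; √disc = 7/25
  v_R = (−(2/25) + 7/25) / (2·(1/12)) = 6/5 m/s
check:
braking lasts T_s = (6/5)/6 = 0.2000 s
reaction-phase robot travel = 1.2000·0.0800 = 0.0960 m
robot under decel: 1.2000²/(2·6.0000) = 0.1200 m
human closes 0.0000·0.2800 = 0.0000 m
margins: 0.1200+0.0400+0.0400 = 0.2000 m
sum ≈ 0.0960+0.1200+0.0000+0.2000 ≈ 0.4160 m = S ✓

v_R_max = 6/5 m/s = 1.2000 m/s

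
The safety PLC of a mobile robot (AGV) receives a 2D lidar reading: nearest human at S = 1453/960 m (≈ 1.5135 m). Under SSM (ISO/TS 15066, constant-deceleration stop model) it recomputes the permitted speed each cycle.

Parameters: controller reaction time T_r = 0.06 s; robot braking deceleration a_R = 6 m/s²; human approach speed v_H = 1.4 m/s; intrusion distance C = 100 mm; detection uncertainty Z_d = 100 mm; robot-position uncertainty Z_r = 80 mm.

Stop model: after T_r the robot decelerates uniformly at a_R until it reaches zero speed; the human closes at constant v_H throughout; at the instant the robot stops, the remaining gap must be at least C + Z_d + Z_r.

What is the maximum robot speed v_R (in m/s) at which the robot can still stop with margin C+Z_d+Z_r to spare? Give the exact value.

v_R_max = 47/20 m/s = 2.3500 m/s

quadratic (1/12)·v² + (22/75)·v + (-27589/24000) = 0
  disc = (22/75)² − 4·(1/12)·(-27589/24000) = 18769/40000 ; √disc = 137/200
  v_R = (−(22/75) + 137/200) / (2·(1/12)) = 47/20 m/s
check:
T_s = v_R/a_R = (47/20)/6 = 0.3917 s
robot covers v_R·T_r = 2.3500·0.0600 = 0.1410 m before braking
robot covers 2.3500·0.3917 − ½·6.0000·0.3917² = 0.4602 m while stopping
person approaches 1.4000·(0.0600+0.3917) = 0.6323 m
residual clearance needed = 0.1000+0.1000+0.0800 = 0.2800 m
sum ≈ 0.1410+0.4602+0.6323+0.2800 ≈ 1.5135 m = S ✓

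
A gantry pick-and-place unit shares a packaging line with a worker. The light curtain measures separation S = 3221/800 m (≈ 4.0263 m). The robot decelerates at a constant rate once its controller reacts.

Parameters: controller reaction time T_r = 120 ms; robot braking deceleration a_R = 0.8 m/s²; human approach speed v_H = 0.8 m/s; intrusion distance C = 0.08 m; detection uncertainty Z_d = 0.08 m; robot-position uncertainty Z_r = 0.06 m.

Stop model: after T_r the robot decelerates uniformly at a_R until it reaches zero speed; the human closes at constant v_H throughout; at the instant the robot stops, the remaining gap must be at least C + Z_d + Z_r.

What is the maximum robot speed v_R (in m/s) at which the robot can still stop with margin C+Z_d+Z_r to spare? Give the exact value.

quadratic (5/8)·v² + (28/25)·v + (-14841/4000) = 0
  disc = (28/25)² − 4·(5/8)·(-14841/4000) = 421201/40000 ; √disc = 649/200
  v_R = (−(28/25) + 649/200) / (2·(5/8)) = 17/10 m/s
check:
stop time T_s = (17/10)/(4/5) = 2.1250 s
robot covers v_R·T_r = 1.7000·0.1200 = 0.2040 m before braking
robot covers 1.7000·2.1250 − ½·0.8000·2.1250² = 1.8062 m while stopping
person approaches 0.8000·(0.1200+2.1250) = 1.7960 m
residual clearance needed = 0.0800+0.0800+0.0600 = 0.2200 m
sum ≈ 0.2040+1.8062+1.7960+0.2200 ≈ 4.0263 m = S ✓

v_R_max = 17/10 m/s = 1.7000 m/s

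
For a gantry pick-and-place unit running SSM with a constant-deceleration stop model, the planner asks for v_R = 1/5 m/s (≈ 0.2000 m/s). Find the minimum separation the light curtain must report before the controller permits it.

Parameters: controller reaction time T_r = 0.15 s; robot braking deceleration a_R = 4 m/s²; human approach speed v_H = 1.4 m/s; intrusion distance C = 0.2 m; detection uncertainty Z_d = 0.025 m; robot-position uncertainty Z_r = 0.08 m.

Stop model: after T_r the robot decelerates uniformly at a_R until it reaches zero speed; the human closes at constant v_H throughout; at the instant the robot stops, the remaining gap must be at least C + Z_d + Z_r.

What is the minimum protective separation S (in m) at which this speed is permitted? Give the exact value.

braking lasts T_s = (1/5)/4 = 0.0500 s
robot covers v_R·T_r = 0.2000·0.1500 = 0.0300 m before braking
braking distance = 0.2000²/(2·4.0000) = 0.0050 m
person approaches 1.4000·(0.1500+0.0500) = 0.2800 m
C+Z_d+Z_r = 0.2000+0.0250+0.0800 = 0.3050 m
S_min ≈ 0.0300+0.0050+0.2800+0.3050  ⇒  S_min = 31/50 m

S_min = 31/50 m = 0.6200 m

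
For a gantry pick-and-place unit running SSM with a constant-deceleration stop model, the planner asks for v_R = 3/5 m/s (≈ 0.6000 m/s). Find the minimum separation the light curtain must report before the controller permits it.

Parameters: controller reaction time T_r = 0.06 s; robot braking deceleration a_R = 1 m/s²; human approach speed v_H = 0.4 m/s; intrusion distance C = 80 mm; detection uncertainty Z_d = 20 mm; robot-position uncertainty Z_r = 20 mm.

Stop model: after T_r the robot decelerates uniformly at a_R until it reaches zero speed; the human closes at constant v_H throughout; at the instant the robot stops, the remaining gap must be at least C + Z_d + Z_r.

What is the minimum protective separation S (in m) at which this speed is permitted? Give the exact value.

S_min = 3/5 m = 0.6000 m

braking lasts T_s = (3/5)/1 = 0.6000 s
robot in T_r: 0.6000·0.0600 = 0.0360 m
robot covers 0.6000·0.6000 − ½·1.0000·0.6000² = 0.1800 m while stopping
human over T_r+T_s: 0.4000·(0.0600+0.6000) = 0.2640 m
residual clearance needed = 0.0800+0.0200+0.0200 = 0.1200 m
S_min ≈ 0.0360+0.1800+0.2640+0.1200  ⇒  S_min = 3/5 m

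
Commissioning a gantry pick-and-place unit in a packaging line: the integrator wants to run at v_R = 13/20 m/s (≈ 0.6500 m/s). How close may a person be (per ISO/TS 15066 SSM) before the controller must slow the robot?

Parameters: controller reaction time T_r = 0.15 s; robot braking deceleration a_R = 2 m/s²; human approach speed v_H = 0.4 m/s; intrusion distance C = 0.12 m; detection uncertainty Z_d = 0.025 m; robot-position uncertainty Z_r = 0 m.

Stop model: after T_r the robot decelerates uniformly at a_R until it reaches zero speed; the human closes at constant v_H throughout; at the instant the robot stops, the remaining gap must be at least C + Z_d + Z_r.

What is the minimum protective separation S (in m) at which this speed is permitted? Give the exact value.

S_min = 861/1600 m = 0.5381 m

stop time T_s = (13/20)/2 = 0.3250 s
robot in T_r: 0.6500·0.1500 = 0.0975 m
robot under decel: 0.6500²/(2·2.0000) = 0.1056 m
human over T_r+T_s: 0.4000·(0.1500+0.3250) = 0.1900 m
residual clearance needed = 0.1200+0.0250+0.0000 = 0.1450 m
S_min ≈ 0.0975+0.1056+0.1900+0.1450  ⇒  S_min = 861/1600 m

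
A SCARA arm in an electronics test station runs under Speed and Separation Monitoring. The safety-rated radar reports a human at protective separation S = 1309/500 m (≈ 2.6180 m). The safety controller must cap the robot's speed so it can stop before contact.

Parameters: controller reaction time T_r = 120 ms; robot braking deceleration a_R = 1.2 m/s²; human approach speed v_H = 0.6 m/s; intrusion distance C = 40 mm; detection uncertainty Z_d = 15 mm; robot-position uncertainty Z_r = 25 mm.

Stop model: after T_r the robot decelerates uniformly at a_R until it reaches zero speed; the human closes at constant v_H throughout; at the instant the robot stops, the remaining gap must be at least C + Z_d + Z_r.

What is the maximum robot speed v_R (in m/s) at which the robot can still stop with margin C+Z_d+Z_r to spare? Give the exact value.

quadratic (5/12)·v² + (31/50)·v + (-1233/500) = 0
  disc = (31/50)² − 4·(5/12)·(-1233/500) = 2809/625 ; √disc = 53/25
  v_R = (−(31/50) + 53/25) / (2·(5/12)) = 9/5 m/s
check:
braking lasts T_s = (9/5)/(6/5) = 1.5000 s
robot covers v_R·T_r = 1.8000·0.1200 = 0.2160 m before braking
braking distance = 1.8000²/(2·1.2000) = 1.3500 m
human over T_r+T_s: 0.6000·(0.1200+1.5000) = 0.9720 m
residual clearance needed = 0.0400+0.0150+0.0250 = 0.0800 m
sum ≈ 0.2160+1.3500+0.9720+0.0800 ≈ 2.6180 m = S ✓

v_R_max = 9/5 m/s = 1.8000 m/s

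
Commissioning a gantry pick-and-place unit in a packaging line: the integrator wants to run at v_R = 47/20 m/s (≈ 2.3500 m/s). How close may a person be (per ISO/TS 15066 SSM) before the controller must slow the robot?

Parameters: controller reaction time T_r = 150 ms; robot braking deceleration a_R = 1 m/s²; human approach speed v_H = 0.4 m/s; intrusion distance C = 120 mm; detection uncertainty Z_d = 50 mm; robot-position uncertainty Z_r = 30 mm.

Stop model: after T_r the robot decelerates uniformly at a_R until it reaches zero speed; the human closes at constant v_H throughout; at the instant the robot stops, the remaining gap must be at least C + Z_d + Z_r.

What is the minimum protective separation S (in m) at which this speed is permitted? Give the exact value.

T_s = v_R/a_R = (47/20)/1 = 2.3500 s
reaction-phase robot travel = 2.3500·0.1500 = 0.3525 m
robot under decel: 2.3500²/(2·1.0000) = 2.7612 m
human closes 0.4000·2.5000 = 1.0000 m
residual clearance needed = 0.1200+0.0500+0.0300 = 0.2000 m
S_min ≈ 0.3525+2.7612+1.0000+0.2000  ⇒  S_min = 3451/800 m

S_min = 3451/800 m = 4.3137 m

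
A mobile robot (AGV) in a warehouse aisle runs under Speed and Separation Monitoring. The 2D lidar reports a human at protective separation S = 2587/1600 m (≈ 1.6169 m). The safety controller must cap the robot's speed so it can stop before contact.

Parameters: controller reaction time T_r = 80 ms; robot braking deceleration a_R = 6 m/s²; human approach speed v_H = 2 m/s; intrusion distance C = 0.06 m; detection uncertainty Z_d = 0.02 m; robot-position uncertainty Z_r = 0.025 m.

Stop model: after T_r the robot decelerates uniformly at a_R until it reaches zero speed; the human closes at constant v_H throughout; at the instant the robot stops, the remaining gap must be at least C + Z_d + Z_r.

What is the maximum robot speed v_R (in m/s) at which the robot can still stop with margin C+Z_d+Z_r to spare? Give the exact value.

v_R_max = 9/4 m/s = 2.2500 m/s

quadratic (1/12)·v² + (31/75)·v + (-2163/1600) = 0
  disc = (31/75)² − 4·(1/12)·(-2163/1600) = 223729/360000 ; √disc = 473/600
  v_R = (−(31/75) + 473/600) / (2·(1/12)) = 9/4 m/s
check:
T_s = v_R/a_R = (9/4)/6 = 0.3750 s
robot in T_r: 2.2500·0.0800 = 0.1800 m
robot covers 2.2500·0.3750 − ½·6.0000·0.3750² = 0.4219 m while stopping
human over T_r+T_s: 2.0000·(0.0800+0.3750) = 0.9100 m
residual clearance needed = 0.0600+0.0200+0.0250 = 0.1050 m
sum ≈ 0.1800+0.4219+0.9100+0.1050 ≈ 1.6169 m = S ✓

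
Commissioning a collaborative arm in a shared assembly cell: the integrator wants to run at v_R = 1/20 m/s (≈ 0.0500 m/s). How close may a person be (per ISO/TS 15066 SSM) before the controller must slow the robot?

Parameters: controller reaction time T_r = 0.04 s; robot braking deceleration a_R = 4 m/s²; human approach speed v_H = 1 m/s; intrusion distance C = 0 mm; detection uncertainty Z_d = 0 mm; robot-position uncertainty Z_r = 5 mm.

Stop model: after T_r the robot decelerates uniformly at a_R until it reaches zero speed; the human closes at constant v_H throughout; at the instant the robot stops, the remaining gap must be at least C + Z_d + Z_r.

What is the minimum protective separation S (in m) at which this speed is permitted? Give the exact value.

S_min = 957/16000 m = 0.0598 m

braking lasts T_s = (1/20)/4 = 0.0125 s
reaction-phase robot travel = 0.0500·0.0400 = 0.0020 m
robot under decel: 0.0500²/(2·4.0000) = 0.0003 m
person approaches 1.0000·(0.0400+0.0125) = 0.0525 m
residual clearance needed = 0.0000+0.0000+0.0050 = 0.0050 m
S_min ≈ 0.0020+0.0003+0.0525+0.0050  ⇒  S_min = 957/16000 m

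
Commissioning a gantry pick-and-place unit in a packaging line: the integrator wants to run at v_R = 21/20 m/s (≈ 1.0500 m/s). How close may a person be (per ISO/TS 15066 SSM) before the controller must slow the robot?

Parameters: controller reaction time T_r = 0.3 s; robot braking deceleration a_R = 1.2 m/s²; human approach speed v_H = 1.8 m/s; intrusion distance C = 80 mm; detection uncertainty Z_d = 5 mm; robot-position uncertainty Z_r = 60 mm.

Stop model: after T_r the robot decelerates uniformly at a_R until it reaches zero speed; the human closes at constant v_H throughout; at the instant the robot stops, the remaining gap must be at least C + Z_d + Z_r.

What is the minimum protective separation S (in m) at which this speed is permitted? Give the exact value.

stop time T_s = (21/20)/(6/5) = 0.8750 s
robot in T_r: 1.0500·0.3000 = 0.3150 m
robot under decel: 1.0500²/(2·1.2000) = 0.4594 m
human closes 1.8000·1.1750 = 2.1150 m
margins: 0.0800+0.0050+0.0600 = 0.1450 m
S_min ≈ 0.3150+0.4594+2.1150+0.1450  ⇒  S_min = 971/320 m

S_min = 971/320 m = 3.0344 m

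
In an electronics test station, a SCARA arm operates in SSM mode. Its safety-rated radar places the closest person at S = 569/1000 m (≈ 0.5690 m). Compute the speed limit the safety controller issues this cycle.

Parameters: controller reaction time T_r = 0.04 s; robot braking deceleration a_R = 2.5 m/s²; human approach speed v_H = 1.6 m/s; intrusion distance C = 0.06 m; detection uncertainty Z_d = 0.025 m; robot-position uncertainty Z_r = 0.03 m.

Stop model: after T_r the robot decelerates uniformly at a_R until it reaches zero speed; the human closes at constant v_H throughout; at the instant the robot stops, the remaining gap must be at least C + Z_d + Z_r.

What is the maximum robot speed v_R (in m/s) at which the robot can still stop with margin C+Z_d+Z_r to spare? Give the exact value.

v_R_max = 1/2 m/s = 0.5000 m/s

quadratic (1/5)·v² + (17/25)·v + (-39/100) = 0
  disc = (17/25)² − 4·(1/5)·(-39/100) = 484/625 ; √disc = 22/25
  v_R = (−(17/25) + 22/25) / (2·(1/5)) = 1/2 m/s
check:
stop time T_s = (1/2)/(5/2) = 0.2000 s
reaction-phase robot travel = 0.5000·0.0400 = 0.0200 m
robot covers 0.5000·0.2000 − ½·2.5000·0.2000² = 0.0500 m while stopping
human closes 1.6000·0.2400 = 0.3840 m
C+Z_d+Z_r = 0.0600+0.0250+0.0300 = 0.1150 m
sum ≈ 0.0200+0.0500+0.3840+0.1150 ≈ 0.5690 m = S ✓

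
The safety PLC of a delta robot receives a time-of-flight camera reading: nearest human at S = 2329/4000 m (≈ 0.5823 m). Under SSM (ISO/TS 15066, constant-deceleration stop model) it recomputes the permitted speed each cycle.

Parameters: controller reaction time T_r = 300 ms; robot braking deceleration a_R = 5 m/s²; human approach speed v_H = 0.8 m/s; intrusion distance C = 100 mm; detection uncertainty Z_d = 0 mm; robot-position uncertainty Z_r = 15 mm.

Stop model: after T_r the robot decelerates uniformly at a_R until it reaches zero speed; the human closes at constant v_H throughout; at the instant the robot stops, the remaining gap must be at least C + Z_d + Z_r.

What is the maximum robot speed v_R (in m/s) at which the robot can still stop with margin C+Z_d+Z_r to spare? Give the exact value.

collect terms ⇒ (1/10)·v_R² + (23/50)·v_R + (-909/4000) = 0
  disc = (23/50)² − 4·(1/10)·(-909/4000) = 121/400 ; √disc = 11/20
  v_R = (−(23/50) + 11/20) / (2·(1/10)) = 9/20 m/s
check:
stop time T_s = (9/20)/5 = 0.0900 s
reaction-phase robot travel = 0.4500·0.3000 = 0.1350 m
robot under decel: 0.4500²/(2·5.0000) = 0.0203 m
person approaches 0.8000·(0.3000+0.0900) = 0.3120 m
C+Z_d+Z_r = 0.1000+0.0000+0.0150 = 0.1150 m
sum ≈ 0.1350+0.0203+0.3120+0.1150 ≈ 0.5823 m = S ✓

v_R_max = 9/20 m/s = 0.4500 m/s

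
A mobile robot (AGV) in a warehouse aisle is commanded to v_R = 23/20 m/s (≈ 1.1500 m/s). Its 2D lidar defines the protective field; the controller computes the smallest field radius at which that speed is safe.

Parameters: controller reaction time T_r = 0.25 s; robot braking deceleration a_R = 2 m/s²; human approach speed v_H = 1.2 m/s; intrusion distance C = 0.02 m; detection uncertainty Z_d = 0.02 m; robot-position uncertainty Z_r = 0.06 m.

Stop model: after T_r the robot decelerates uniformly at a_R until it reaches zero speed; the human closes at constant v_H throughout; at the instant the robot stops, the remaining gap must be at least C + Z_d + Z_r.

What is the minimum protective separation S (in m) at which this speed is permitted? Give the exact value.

T_s = v_R/a_R = (23/20)/2 = 0.5750 s
robot covers v_R·T_r = 1.1500·0.2500 = 0.2875 m before braking
robot covers 1.1500·0.5750 − ½·2.0000·0.5750² = 0.3306 m while stopping
human over T_r+T_s: 1.2000·(0.2500+0.5750) = 0.9900 m
residual clearance needed = 0.0200+0.0200+0.0600 = 0.1000 m
S_min ≈ 0.2875+0.3306+0.9900+0.1000  ⇒  S_min = 2733/1600 m

S_min = 2733/1600 m = 1.7081 m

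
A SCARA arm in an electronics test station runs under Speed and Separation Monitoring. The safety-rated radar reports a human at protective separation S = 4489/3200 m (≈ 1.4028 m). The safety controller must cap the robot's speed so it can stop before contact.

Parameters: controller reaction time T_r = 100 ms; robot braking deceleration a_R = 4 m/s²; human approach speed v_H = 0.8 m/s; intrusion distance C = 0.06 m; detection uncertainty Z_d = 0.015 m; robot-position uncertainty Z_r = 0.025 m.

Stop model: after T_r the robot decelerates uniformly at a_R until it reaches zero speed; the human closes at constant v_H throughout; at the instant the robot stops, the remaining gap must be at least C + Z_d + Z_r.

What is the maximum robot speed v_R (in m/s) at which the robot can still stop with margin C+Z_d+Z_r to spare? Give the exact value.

quadratic (1/8)·v² + (3/10)·v + (-3913/3200) = 0
  disc = (3/10)² − 4·(1/8)·(-3913/3200) = 4489/6400 ; √disc = 67/80
  v_R = (−(3/10) + 67/80) / (2·(1/8)) = 43/20 m/s
check:
braking lasts T_s = (43/20)/4 = 0.5375 s
robot in T_r: 2.1500·0.1000 = 0.2150 m
braking distance = 2.1500²/(2·4.0000) = 0.5778 m
person approaches 0.8000·(0.1000+0.5375) = 0.5100 m
C+Z_d+Z_r = 0.0600+0.0150+0.0250 = 0.1000 m
sum ≈ 0.2150+0.5778+0.5100+0.1000 ≈ 1.4028 m = S ✓

v_R_max = 43/20 m/s = 2.1500 m/s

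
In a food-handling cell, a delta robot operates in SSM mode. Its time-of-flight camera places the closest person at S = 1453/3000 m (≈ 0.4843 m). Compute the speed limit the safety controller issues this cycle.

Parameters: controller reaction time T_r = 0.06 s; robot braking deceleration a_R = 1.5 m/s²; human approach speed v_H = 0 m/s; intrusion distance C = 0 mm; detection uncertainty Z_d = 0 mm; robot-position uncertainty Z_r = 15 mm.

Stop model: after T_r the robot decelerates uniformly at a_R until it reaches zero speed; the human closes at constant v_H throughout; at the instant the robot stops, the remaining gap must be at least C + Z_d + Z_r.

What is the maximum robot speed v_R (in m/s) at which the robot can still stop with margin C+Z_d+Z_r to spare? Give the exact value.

at the boundary: (1/3)·v² + (3/50)·v + (-176/375) = 0
  disc = (3/50)² − 4·(1/3)·(-176/375) = 14161/22500 ; √disc = 119/150
  v_R = (−(3/50) + 119/150) / (2·(1/3)) = 11/10 m/s
check:
T_s = v_R/a_R = (11/10)/(3/2) = 0.7333 s
robot covers v_R·T_r = 1.1000·0.0600 = 0.0660 m before braking
robot covers 1.1000·0.7333 − ½·1.5000·0.7333² = 0.4033 m while stopping
person approaches 0.0000·(0.0600+0.7333) = 0.0000 m
margins: 0.0000+0.0000+0.0150 = 0.0150 m
sum ≈ 0.0660+0.4033+0.0000+0.0150 ≈ 0.4843 m = S ✓

v_R_max = 11/10 m/s = 1.1000 m/s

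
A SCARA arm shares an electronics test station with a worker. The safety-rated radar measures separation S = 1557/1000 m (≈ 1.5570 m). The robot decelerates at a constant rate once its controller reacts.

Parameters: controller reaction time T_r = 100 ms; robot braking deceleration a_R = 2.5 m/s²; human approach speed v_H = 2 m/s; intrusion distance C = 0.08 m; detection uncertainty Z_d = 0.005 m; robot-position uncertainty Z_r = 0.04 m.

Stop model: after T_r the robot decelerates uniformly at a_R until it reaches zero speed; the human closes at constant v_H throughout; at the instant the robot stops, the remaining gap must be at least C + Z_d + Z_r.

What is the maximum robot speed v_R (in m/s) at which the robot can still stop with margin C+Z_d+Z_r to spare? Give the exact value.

v_R_max = 11/10 m/s = 1.1000 m/s

collect terms ⇒ (1/5)·v_R² + (9/10)·v_R + (-154/125) = 0
  disc = (9/10)² − 4·(1/5)·(-154/125) = 4489/2500 ; √disc = 67/50
  v_R = (−(9/10) + 67/50) / (2·(1/5)) = 11/10 m/s
check:
stop time T_s = (11/10)/(5/2) = 0.4400 s
robot in T_r: 1.1000·0.1000 = 0.1100 m
robot covers 1.1000·0.4400 − ½·2.5000·0.4400² = 0.2420 m while stopping
person approaches 2.0000·(0.1000+0.4400) = 1.0800 m
margins: 0.0800+0.0050+0.0400 = 0.1250 m
sum ≈ 0.1100+0.2420+1.0800+0.1250 ≈ 1.5570 m = S ✓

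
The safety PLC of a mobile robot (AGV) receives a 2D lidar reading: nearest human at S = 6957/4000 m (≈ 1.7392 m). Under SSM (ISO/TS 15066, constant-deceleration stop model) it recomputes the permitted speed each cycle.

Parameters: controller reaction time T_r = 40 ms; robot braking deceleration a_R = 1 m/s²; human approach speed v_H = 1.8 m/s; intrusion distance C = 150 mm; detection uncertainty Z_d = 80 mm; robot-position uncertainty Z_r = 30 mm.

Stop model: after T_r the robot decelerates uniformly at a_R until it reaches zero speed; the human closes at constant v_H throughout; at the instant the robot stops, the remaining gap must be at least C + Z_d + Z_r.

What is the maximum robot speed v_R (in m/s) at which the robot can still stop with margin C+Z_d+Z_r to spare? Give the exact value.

v_R_max = 13/20 m/s = 0.6500 m/s

quadratic (1/2)·v² + (46/25)·v + (-5629/4000) = 0
  disc = (46/25)² − 4·(1/2)·(-5629/4000) = 62001/10000 ; √disc = 249/100
  v_R = (−(46/25) + 249/100) / (2·(1/2)) = 13/20 m/s
check:
braking lasts T_s = (13/20)/1 = 0.6500 s
reaction-phase robot travel = 0.6500·0.0400 = 0.0260 m
robot covers 0.6500·0.6500 − ½·1.0000·0.6500² = 0.2112 m while stopping
human over T_r+T_s: 1.8000·(0.0400+0.6500) = 1.2420 m
C+Z_d+Z_r = 0.1500+0.0800+0.0300 = 0.2600 m
sum ≈ 0.0260+0.2112+1.2420+0.2600 ≈ 1.7392 m = S ✓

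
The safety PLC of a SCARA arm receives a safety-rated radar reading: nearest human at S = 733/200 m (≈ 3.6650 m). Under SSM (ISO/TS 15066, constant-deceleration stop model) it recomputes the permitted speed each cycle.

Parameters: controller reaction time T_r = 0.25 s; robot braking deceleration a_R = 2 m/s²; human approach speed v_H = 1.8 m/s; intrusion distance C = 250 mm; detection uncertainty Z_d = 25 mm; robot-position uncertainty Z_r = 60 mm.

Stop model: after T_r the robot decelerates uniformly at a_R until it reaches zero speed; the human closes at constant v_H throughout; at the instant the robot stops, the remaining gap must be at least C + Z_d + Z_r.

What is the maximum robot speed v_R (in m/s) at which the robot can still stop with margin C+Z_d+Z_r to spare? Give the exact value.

v_R_max = 9/5 m/s = 1.8000 m/s

at the boundary: (1/4)·v² + (23/20)·v + (-72/25) = 0
  disc = (23/20)² − 4·(1/4)·(-72/25) = 1681/400 ; √disc = 41/20
  v_R = (−(23/20) + 41/20) / (2·(1/4)) = 9/5 m/s
check:
stop time T_s = (9/5)/2 = 0.9000 s
robot in T_r: 1.8000·0.2500 = 0.4500 m
robot under decel: 1.8000²/(2·2.0000) = 0.8100 m
person approaches 1.8000·(0.2500+0.9000) = 2.0700 m
margins: 0.2500+0.0250+0.0600 = 0.3350 m
sum ≈ 0.4500+0.8100+2.0700+0.3350 ≈ 3.6650 m = S ✓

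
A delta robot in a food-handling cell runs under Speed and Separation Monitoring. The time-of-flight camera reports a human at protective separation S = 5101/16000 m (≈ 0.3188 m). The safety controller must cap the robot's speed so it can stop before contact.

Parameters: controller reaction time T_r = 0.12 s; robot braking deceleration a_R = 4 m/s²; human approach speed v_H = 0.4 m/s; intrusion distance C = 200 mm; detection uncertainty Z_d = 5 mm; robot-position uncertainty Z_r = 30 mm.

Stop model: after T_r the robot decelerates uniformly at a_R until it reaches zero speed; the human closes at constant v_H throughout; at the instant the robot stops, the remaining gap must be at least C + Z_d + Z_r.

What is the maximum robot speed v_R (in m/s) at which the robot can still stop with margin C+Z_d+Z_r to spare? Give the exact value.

v_R_max = 3/20 m/s = 0.1500 m/s

collect terms ⇒ (1/8)·v_R² + (11/50)·v_R + (-573/16000) = 0
  disc = (11/50)² − 4·(1/8)·(-573/16000) = 10609/160000 ; √disc = 103/400
  v_R = (−(11/50) + 103/400) / (2·(1/8)) = 3/20 m/s
check:
braking lasts T_s = (3/20)/4 = 0.0375 s
reaction-phase robot travel = 0.1500·0.1200 = 0.0180 m
robot under decel: 0.1500²/(2·4.0000) = 0.0028 m
human closes 0.4000·0.1575 = 0.0630 m
residual clearance needed = 0.2000+0.0050+0.0300 = 0.2350 m
sum ≈ 0.0180+0.0028+0.0630+0.2350 ≈ 0.3188 m = S ✓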